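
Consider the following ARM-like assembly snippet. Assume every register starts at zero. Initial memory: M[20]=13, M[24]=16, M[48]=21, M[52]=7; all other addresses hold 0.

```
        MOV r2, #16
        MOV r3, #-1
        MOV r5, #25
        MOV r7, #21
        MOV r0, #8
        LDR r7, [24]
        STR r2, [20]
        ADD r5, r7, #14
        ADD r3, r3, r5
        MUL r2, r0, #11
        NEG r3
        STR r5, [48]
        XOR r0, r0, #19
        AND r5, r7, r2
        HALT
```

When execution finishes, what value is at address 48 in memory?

30

MOV r2, #16 → r2=16
MOV r3, #-1 → r3=-1
MOV r5, #25 → r5=25
MOV r7, #21 → r7=21
MOV r0, #8 → r0=8
LDR r7, [24] → r7=M[24]=16
STR r2, [20] → M[20]=16
ADD r5, r7, #14 → r5=16+14=30
ADD r3, r3, r5 → r3=(-1)+30=29
MUL r2, r0, #11 → r2=8*11=88
NEG r3 → r3=-(29)=-29
STR r5, [48] → M[48]=30
XOR r0, r0, #19 → r0=8^19=27
AND r5, r7, r2 → r5=16&88=16
halt.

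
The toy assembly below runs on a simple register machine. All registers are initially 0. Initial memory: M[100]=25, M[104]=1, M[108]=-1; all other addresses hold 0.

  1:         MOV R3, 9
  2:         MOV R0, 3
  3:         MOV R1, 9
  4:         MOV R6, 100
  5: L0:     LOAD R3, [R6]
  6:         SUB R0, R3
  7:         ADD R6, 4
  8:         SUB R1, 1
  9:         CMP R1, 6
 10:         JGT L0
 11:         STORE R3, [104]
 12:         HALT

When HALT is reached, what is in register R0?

-22

after MOV R3, 9: R3=9
after MOV R0, 3: R0=3
after MOV R1, 9: R1=9
after MOV R6, 100: R6=100
after LOAD R3, [R6]: R3=M[100]=25
after SUB R0, R3: R0=3-25=-22
after ADD R6, 4: R6=100+4=104
after SUB R1, 1: R1=9-1=8
CMP R1, 6  (cmp 8,6)
JGT L0: taken
after LOAD R3, [R6]: R3=M[104]=1
after SUB R0, R3: R0=(-22)-1=-23
after ADD R6, 4: R6=104+4=108
after SUB R1, 1: R1=8-1=7
CMP R1, 6  (cmp 7,6)
JGT L0: taken
after LOAD R3, [R6]: R3=M[108]=-1
after SUB R0, R3: R0=(-23)-(-1)=-22
after ADD R6, 4: R6=108+4=112
after SUB R1, 1: R1=7-1=6
CMP R1, 6  (cmp 6,6)
JGT L0: not taken
STORE R3, [104] → M[104]=-1
halt.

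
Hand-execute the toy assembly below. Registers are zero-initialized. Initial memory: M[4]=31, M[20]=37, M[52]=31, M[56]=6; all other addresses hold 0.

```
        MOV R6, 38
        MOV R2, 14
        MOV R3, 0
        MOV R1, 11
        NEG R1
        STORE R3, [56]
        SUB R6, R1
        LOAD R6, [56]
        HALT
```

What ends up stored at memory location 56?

0

MOV R6, 38 → R6=38
MOV R2, 14 → R2=14
MOV R3, 0 → R3=0
MOV R1, 11 → R1=11
NEG R1 → R1=-(11)=-11
STORE R3, [56] → M[56]=0
SUB R6, R1 → R6=38-(-11)=49
LOAD R6, [56] → R6=M[56]=0
halt.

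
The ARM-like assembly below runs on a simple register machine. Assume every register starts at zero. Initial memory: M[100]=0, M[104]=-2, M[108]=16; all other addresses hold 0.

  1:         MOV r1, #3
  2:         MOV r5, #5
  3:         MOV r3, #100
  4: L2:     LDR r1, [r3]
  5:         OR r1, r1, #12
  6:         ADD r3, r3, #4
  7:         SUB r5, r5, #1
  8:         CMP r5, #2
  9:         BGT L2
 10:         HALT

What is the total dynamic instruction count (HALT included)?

after MOV r1, #3: r1=3
after MOV r5, #5: r5=5
after MOV r3, #100: r3=100
after LDR r1, [r3]: r1=M[100]=0
after OR r1, r1, #12: r1=0|12=12
after ADD r3, r3, #4: r3=100+4=104
after SUB r5, r5, #1: r5=5-1=4
CMP r5, #2  (cmp 4,2)
BGT L2: taken
after LDR r1, [r3]: r1=M[104]=-2
after OR r1, r1, #12: r1=(-2)|12=-2
after ADD r3, r3, #4: r3=104+4=108
after SUB r5, r5, #1: r5=4-1=3
CMP r5, #2  (cmp 3,2)
BGT L2: taken
after LDR r1, [r3]: r1=M[108]=16
after OR r1, r1, #12: r1=16|12=28
after ADD r3, r3, #4: r3=108+4=112
after SUB r5, r5, #1: r5=3-1=2
CMP r5, #2  (cmp 2,2)
BGT L2: not taken
halt.
Total executed instructions: 22.

22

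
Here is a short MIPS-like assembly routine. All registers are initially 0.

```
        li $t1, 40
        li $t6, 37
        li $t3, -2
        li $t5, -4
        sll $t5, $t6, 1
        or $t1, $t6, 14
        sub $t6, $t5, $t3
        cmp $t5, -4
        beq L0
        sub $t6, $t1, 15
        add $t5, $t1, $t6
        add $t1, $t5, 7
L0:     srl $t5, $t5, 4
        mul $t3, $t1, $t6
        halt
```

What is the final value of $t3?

after li $t1, 40: $t1=40
after li $t6, 37: $t6=37
after li $t3, -2: $t3=-2
after li $t5, -4: $t5=-4
after sll $t5, $t6, 1: $t5=37<<1=74
after or $t1, $t6, 14: $t1=37|14=47
after sub $t6, $t5, $t3: $t6=74-(-2)=76
cmp $t5, -4  (cmp 74,-4)
beq L0: not taken
after sub $t6, $t1, 15: $t6=47-15=32
after add $t5, $t1, $t6: $t5=47+32=79
after add $t1, $t5, 7: $t1=79+7=86
after srl $t5, $t5, 4: $t5=79>>4=4
after mul $t3, $t1, $t6: $t3=86*32=2752
halt.

2752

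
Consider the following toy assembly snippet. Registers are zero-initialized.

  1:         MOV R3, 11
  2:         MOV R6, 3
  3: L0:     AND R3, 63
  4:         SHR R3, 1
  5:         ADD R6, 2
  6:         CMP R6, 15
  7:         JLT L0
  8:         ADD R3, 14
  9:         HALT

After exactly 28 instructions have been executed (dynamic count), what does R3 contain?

0

R3=11
R6=3
R3=11&63=11
R3=11>>1=5
R6=3+2=5
CMP R6, 15  (cmp 5,15)
JLT L0: taken
R3=5&63=5
R3=5>>1=2
R6=5+2=7
CMP R6, 15  (cmp 7,15)
JLT L0: taken
R3=2&63=2
R3=2>>1=1
R6=7+2=9
CMP R6, 15  (cmp 9,15)
JLT L0: taken
R3=1&63=1
R3=1>>1=0
R6=9+2=11
CMP R6, 15  (cmp 11,15)
JLT L0: taken
R3=0&63=0
R3=0>>1=0
R6=11+2=13
CMP R6, 15  (cmp 13,15)
JLT L0: taken
R3=0&63=0
After step 28: R3 = 0.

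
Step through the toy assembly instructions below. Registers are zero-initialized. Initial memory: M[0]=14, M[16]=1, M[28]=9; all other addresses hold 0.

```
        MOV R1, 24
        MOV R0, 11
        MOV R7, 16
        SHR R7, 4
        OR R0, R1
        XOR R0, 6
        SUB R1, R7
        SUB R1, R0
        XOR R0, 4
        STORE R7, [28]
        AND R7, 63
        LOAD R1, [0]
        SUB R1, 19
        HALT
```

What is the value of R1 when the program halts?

R1=24
R0=11
R7=16
R7=16>>4=1
R0=11|24=27
R0=27^6=29
R1=24-1=23
R1=23-29=-6
R0=29^4=25
STORE R7, [28] → M[28]=1
R7=1&63=1
R1=M[0]=14
R1=14-19=-5
halt.

-5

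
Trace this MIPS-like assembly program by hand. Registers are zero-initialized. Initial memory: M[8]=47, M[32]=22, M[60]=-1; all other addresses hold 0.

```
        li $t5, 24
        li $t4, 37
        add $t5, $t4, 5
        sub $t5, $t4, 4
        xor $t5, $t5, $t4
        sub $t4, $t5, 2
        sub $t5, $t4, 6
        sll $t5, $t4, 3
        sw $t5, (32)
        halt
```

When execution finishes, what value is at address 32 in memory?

16

after li $t5, 24: $t5=24
after li $t4, 37: $t4=37
after add $t5, $t4, 5: $t5=37+5=42
after sub $t5, $t4, 4: $t5=37-4=33
after xor $t5, $t5, $t4: $t5=33^37=4
after sub $t4, $t5, 2: $t4=4-2=2
after sub $t5, $t4, 6: $t5=2-6=-4
after sll $t5, $t4, 3: $t5=2<<3=16
sw $t5, (32) → M[32]=16
halt.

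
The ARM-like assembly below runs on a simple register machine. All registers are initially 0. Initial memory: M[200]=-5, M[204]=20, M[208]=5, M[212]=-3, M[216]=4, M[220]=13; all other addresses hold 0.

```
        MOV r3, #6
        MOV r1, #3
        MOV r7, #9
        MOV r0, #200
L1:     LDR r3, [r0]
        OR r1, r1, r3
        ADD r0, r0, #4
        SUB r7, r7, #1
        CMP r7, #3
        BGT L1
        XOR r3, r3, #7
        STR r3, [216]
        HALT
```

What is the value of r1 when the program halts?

-1

r3=6
r1=3
r7=9
r0=200
r3=M[200]=-5
r1=3|(-5)=-5
r0=200+4=204
r7=9-1=8
CMP r7, #3  (cmp 8,3)
BGT L1: taken
r3=M[204]=20
r1=(-5)|20=-1
r0=204+4=208
r7=8-1=7
CMP r7, #3  (cmp 7,3)
BGT L1: taken
r3=M[208]=5
r1=(-1)|5=-1
r0=208+4=212
r7=7-1=6
CMP r7, #3  (cmp 6,3)
BGT L1: taken
r3=M[212]=-3
r1=(-1)|(-3)=-1
r0=212+4=216
r7=6-1=5
CMP r7, #3  (cmp 5,3)
BGT L1: taken
r3=M[216]=4
r1=(-1)|4=-1
r0=216+4=220
r7=5-1=4
CMP r7, #3  (cmp 4,3)
BGT L1: taken
r3=M[220]=13
r1=(-1)|13=-1
r0=220+4=224
r7=4-1=3
CMP r7, #3  (cmp 3,3)
BGT L1: not taken
r3=13^7=10
STR r3, [216] → M[216]=10
halt.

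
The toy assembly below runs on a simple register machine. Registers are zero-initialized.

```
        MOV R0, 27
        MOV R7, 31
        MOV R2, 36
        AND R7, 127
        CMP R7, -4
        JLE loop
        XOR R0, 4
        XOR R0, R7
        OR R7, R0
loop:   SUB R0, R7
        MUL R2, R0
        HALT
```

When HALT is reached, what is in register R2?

MOV R0, 27 → R0=27
MOV R7, 31 → R7=31
MOV R2, 36 → R2=36
AND R7, 127 → R7=31&127=31
CMP R7, -4  (cmp 31,-4)
JLE loop: not taken
XOR R0, 4 → R0=27^4=31
XOR R0, R7 → R0=31^31=0
OR R7, R0 → R7=31|0=31
SUB R0, R7 → R0=0-31=-31
MUL R2, R0 → R2=36*(-31)=-1116
halt.

-1116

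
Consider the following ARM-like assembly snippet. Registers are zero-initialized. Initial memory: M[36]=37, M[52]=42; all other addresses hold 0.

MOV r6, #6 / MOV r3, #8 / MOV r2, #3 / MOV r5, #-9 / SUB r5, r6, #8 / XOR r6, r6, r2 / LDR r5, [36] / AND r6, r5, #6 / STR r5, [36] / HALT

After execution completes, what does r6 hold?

4

r6=6
r3=8
r2=3
r5=-9
r5=6-8=-2
r6=6^3=5
r5=M[36]=37
r6=37&6=4
STR r5, [36] → M[36]=37
halt.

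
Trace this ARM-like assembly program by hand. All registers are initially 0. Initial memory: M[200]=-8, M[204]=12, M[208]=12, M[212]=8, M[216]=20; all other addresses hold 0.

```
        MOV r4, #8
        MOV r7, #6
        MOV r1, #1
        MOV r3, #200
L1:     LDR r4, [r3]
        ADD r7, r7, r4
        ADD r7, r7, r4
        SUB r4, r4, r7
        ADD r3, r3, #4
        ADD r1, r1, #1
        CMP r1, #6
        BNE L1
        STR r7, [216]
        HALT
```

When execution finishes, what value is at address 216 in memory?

MOV r4, #8 → r4=8
MOV r7, #6 → r7=6
MOV r1, #1 → r1=1
MOV r3, #200 → r3=200
LDR r4, [r3] → r4=M[200]=-8
ADD r7, r7, r4 → r7=6+(-8)=-2
ADD r7, r7, r4 → r7=(-2)+(-8)=-10
SUB r4, r4, r7 → r4=(-8)-(-10)=2
ADD r3, r3, #4 → r3=200+4=204
ADD r1, r1, #1 → r1=1+1=2
CMP r1, #6  (cmp 2,6)
BNE L1: taken
LDR r4, [r3] → r4=M[204]=12
ADD r7, r7, r4 → r7=(-10)+12=2
ADD r7, r7, r4 → r7=2+12=14
SUB r4, r4, r7 → r4=12-14=-2
ADD r3, r3, #4 → r3=204+4=208
ADD r1, r1, #1 → r1=2+1=3
CMP r1, #6  (cmp 3,6)
BNE L1: taken
LDR r4, [r3] → r4=M[208]=12
ADD r7, r7, r4 → r7=14+12=26
ADD r7, r7, r4 → r7=26+12=38
SUB r4, r4, r7 → r4=12-38=-26
ADD r3, r3, #4 → r3=208+4=212
ADD r1, r1, #1 → r1=3+1=4
CMP r1, #6  (cmp 4,6)
BNE L1: taken
LDR r4, [r3] → r4=M[212]=8
ADD r7, r7, r4 → r7=38+8=46
ADD r7, r7, r4 → r7=46+8=54
SUB r4, r4, r7 → r4=8-54=-46
ADD r3, r3, #4 → r3=212+4=216
ADD r1, r1, #1 → r1=4+1=5
CMP r1, #6  (cmp 5,6)
BNE L1: taken
LDR r4, [r3] → r4=M[216]=20
ADD r7, r7, r4 → r7=54+20=74
ADD r7, r7, r4 → r7=74+20=94
SUB r4, r4, r7 → r4=20-94=-74
ADD r3, r3, #4 → r3=216+4=220
ADD r1, r1, #1 → r1=5+1=6
CMP r1, #6  (cmp 6,6)
BNE L1: not taken
STR r7, [216] → M[216]=94
halt.

94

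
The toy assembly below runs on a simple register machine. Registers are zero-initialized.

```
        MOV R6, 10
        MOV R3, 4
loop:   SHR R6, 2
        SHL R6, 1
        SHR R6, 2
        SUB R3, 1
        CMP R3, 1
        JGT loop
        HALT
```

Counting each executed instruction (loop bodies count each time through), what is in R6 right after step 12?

0

MOV R6, 10 → R6=10
MOV R3, 4 → R3=4
SHR R6, 2 → R6=10>>2=2
SHL R6, 1 → R6=2<<1=4
SHR R6, 2 → R6=4>>2=1
SUB R3, 1 → R3=4-1=3
CMP R3, 1  (cmp 3,1)
JGT loop: taken
SHR R6, 2 → R6=1>>2=0
SHL R6, 1 → R6=0<<1=0
SHR R6, 2 → R6=0>>2=0
SUB R3, 1 → R3=3-1=2
After step 12: R6 = 0.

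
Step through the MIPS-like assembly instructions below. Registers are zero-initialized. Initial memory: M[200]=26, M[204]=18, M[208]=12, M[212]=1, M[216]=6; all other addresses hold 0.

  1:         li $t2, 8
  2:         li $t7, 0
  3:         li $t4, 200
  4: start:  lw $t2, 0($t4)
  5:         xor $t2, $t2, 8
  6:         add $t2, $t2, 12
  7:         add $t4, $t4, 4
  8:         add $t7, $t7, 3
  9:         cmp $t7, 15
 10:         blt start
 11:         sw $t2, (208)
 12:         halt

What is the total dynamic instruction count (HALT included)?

$t2=8
$t7=0
$t4=200
$t2=M[200]=26
$t2=26^8=18
$t2=18+12=30
$t4=200+4=204
$t7=0+3=3
cmp $t7, 15  (cmp 3,15)
blt start: taken
$t2=M[204]=18
$t2=18^8=26
$t2=26+12=38
$t4=204+4=208
$t7=3+3=6
cmp $t7, 15  (cmp 6,15)
blt start: taken
$t2=M[208]=12
$t2=12^8=4
$t2=4+12=16
$t4=208+4=212
$t7=6+3=9
cmp $t7, 15  (cmp 9,15)
blt start: taken
$t2=M[212]=1
$t2=1^8=9
$t2=9+12=21
$t4=212+4=216
$t7=9+3=12
cmp $t7, 15  (cmp 12,15)
blt start: taken
$t2=M[216]=6
$t2=6^8=14
$t2=14+12=26
$t4=216+4=220
$t7=12+3=15
cmp $t7, 15  (cmp 15,15)
blt start: not taken
sw $t2, (208) → M[208]=26
halt.
Total executed instructions: 40.

40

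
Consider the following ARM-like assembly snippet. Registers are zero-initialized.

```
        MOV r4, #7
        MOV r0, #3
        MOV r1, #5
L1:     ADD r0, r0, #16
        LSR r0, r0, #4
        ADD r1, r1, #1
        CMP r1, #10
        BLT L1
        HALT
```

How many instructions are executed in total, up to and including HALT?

r4=7
r0=3
r1=5
r0=3+16=19
r0=19>>4=1
r1=5+1=6
CMP r1, #10  (cmp 6,10)
BLT L1: taken
r0=1+16=17
r0=17>>4=1
r1=6+1=7
CMP r1, #10  (cmp 7,10)
BLT L1: taken
r0=1+16=17
r0=17>>4=1
r1=7+1=8
CMP r1, #10  (cmp 8,10)
BLT L1: taken
r0=1+16=17
r0=17>>4=1
r1=8+1=9
CMP r1, #10  (cmp 9,10)
BLT L1: taken
r0=1+16=17
r0=17>>4=1
r1=9+1=10
CMP r1, #10  (cmp 10,10)
BLT L1: not taken
halt.
Total executed instructions: 29.

29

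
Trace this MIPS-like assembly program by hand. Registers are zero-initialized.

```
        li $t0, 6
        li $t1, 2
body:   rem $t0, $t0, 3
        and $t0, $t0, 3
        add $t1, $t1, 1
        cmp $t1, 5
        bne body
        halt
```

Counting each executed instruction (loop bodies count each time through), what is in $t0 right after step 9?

$t0=6
$t1=2
$t0=6%3=0
$t0=0&3=0
$t1=2+1=3
cmp $t1, 5  (cmp 3,5)
bne body: taken
$t0=0%3=0
$t0=0&3=0
After step 9: $t0 = 0.

0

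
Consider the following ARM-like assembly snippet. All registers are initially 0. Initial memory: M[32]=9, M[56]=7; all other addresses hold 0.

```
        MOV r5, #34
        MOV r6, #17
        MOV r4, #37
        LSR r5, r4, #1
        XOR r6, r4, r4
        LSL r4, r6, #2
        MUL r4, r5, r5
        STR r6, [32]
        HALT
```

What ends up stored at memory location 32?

0

r5=34
r6=17
r4=37
r5=37>>1=18
r6=37^37=0
r4=0<<2=0
r4=18*18=324
STR r6, [32] → M[32]=0
halt.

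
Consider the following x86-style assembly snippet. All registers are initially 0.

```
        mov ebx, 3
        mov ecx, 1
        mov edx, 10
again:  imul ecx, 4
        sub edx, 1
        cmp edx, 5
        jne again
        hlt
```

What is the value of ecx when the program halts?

1024

after mov ebx, 3: ebx=3
after mov ecx, 1: ecx=1
after mov edx, 10: edx=10
after imul ecx, 4: ecx=1*4=4
after sub edx, 1: edx=10-1=9
cmp edx, 5  (cmp 9,5)
jne again: taken
after imul ecx, 4: ecx=4*4=16
after sub edx, 1: edx=9-1=8
cmp edx, 5  (cmp 8,5)
jne again: taken
after imul ecx, 4: ecx=16*4=64
after sub edx, 1: edx=8-1=7
cmp edx, 5  (cmp 7,5)
jne again: taken
after imul ecx, 4: ecx=64*4=256
after sub edx, 1: edx=7-1=6
cmp edx, 5  (cmp 6,5)
jne again: taken
after imul ecx, 4: ecx=256*4=1024
after sub edx, 1: edx=6-1=5
cmp edx, 5  (cmp 5,5)
jne again: not taken
halt.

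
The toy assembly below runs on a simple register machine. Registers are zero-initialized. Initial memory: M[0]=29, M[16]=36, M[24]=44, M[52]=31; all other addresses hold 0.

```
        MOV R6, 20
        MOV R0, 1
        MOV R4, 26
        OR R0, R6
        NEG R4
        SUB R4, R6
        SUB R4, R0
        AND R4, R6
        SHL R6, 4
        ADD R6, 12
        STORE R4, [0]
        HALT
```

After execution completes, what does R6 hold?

332

R6=20
R0=1
R4=26
R0=1|20=21
R4=-(26)=-26
R4=(-26)-20=-46
R4=(-46)-21=-67
R4=(-67)&20=20
R6=20<<4=320
R6=320+12=332
STORE R4, [0] → M[0]=20
halt.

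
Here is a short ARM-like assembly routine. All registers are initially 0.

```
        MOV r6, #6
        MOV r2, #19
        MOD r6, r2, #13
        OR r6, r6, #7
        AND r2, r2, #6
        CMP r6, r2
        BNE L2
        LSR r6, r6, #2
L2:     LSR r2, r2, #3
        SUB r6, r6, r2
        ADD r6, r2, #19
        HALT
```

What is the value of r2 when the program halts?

after MOV r6, #6: r6=6
after MOV r2, #19: r2=19
after MOD r6, r2, #13: r6=19%13=6
after OR r6, r6, #7: r6=6|7=7
after AND r2, r2, #6: r2=19&6=2
CMP r6, r2  (cmp 7,2)
BNE L2: taken
after LSR r2, r2, #3: r2=2>>3=0
after SUB r6, r6, r2: r6=7-0=7
after ADD r6, r2, #19: r6=0+19=19
halt.

0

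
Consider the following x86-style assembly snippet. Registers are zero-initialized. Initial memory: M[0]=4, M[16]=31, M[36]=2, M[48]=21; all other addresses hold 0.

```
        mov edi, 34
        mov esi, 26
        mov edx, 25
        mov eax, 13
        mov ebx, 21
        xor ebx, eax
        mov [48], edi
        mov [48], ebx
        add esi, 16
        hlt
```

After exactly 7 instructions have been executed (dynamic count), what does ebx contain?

24

mov edi, 34 → edi=34
mov esi, 26 → esi=26
mov edx, 25 → edx=25
mov eax, 13 → eax=13
mov ebx, 21 → ebx=21
xor ebx, eax → ebx=21^13=24
mov [48], edi → M[48]=34
After step 7: ebx = 24.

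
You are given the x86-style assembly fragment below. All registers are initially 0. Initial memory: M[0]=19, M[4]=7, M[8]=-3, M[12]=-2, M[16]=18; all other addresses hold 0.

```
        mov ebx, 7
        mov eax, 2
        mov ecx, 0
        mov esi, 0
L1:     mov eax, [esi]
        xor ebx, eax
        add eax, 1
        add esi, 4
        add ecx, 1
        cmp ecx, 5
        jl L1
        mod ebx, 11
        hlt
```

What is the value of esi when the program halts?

20

after mov ebx, 7: ebx=7
after mov eax, 2: eax=2
after mov ecx, 0: ecx=0
after mov esi, 0: esi=0
after mov eax, [esi]: eax=M[0]=19
after xor ebx, eax: ebx=7^19=20
after add eax, 1: eax=19+1=20
after add esi, 4: esi=0+4=4
after add ecx, 1: ecx=0+1=1
cmp ecx, 5  (cmp 1,5)
jl L1: taken
after mov eax, [esi]: eax=M[4]=7
after xor ebx, eax: ebx=20^7=19
after add eax, 1: eax=7+1=8
after add esi, 4: esi=4+4=8
after add ecx, 1: ecx=1+1=2
cmp ecx, 5  (cmp 2,5)
jl L1: taken
after mov eax, [esi]: eax=M[8]=-3
after xor ebx, eax: ebx=19^(-3)=-18
after add eax, 1: eax=(-3)+1=-2
after add esi, 4: esi=8+4=12
after add ecx, 1: ecx=2+1=3
cmp ecx, 5  (cmp 3,5)
jl L1: taken
after mov eax, [esi]: eax=M[12]=-2
after xor ebx, eax: ebx=(-18)^(-2)=16
after add eax, 1: eax=(-2)+1=-1
after add esi, 4: esi=12+4=16
after add ecx, 1: ecx=3+1=4
cmp ecx, 5  (cmp 4,5)
jl L1: taken
after mov eax, [esi]: eax=M[16]=18
after xor ebx, eax: ebx=16^18=2
after add eax, 1: eax=18+1=19
after add esi, 4: esi=16+4=20
after add ecx, 1: ecx=4+1=5
cmp ecx, 5  (cmp 5,5)
jl L1: not taken
after mod ebx, 11: ebx=2%11=2
halt.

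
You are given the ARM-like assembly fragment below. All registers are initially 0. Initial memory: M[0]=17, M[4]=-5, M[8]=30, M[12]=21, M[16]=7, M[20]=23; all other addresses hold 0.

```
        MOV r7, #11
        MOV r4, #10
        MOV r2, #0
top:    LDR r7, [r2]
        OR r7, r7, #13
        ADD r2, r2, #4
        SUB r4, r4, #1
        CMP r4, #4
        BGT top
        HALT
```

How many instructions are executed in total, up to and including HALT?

after MOV r7, #11: r7=11
after MOV r4, #10: r4=10
after MOV r2, #0: r2=0
after LDR r7, [r2]: r7=M[0]=17
after OR r7, r7, #13: r7=17|13=29
after ADD r2, r2, #4: r2=0+4=4
after SUB r4, r4, #1: r4=10-1=9
CMP r4, #4  (cmp 9,4)
BGT top: taken
after LDR r7, [r2]: r7=M[4]=-5
after OR r7, r7, #13: r7=(-5)|13=-1
after ADD r2, r2, #4: r2=4+4=8
after SUB r4, r4, #1: r4=9-1=8
CMP r4, #4  (cmp 8,4)
BGT top: taken
after LDR r7, [r2]: r7=M[8]=30
after OR r7, r7, #13: r7=30|13=31
after ADD r2, r2, #4: r2=8+4=12
after SUB r4, r4, #1: r4=8-1=7
CMP r4, #4  (cmp 7,4)
BGT top: taken
after LDR r7, [r2]: r7=M[12]=21
after OR r7, r7, #13: r7=21|13=29
after ADD r2, r2, #4: r2=12+4=16
after SUB r4, r4, #1: r4=7-1=6
CMP r4, #4  (cmp 6,4)
BGT top: taken
after LDR r7, [r2]: r7=M[16]=7
after OR r7, r7, #13: r7=7|13=15
after ADD r2, r2, #4: r2=16+4=20
after SUB r4, r4, #1: r4=6-1=5
CMP r4, #4  (cmp 5,4)
BGT top: taken
after LDR r7, [r2]: r7=M[20]=23
after OR r7, r7, #13: r7=23|13=31
after ADD r2, r2, #4: r2=20+4=24
after SUB r4, r4, #1: r4=5-1=4
CMP r4, #4  (cmp 4,4)
BGT top: not taken
halt.
Total executed instructions: 40.

40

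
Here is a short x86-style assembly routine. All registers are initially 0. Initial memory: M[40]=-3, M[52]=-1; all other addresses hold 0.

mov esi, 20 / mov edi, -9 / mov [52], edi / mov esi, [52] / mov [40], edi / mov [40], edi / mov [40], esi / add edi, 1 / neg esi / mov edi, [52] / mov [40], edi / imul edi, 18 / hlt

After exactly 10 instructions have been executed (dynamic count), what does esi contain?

9

after mov esi, 20: esi=20
after mov edi, -9: edi=-9
mov [52], edi → M[52]=-9
after mov esi, [52]: esi=M[52]=-9
mov [40], edi → M[40]=-9
mov [40], edi → M[40]=-9
mov [40], esi → M[40]=-9
after add edi, 1: edi=(-9)+1=-8
after neg esi: esi=-(-9)=9
after mov edi, [52]: edi=M[52]=-9
After step 10: esi = 9.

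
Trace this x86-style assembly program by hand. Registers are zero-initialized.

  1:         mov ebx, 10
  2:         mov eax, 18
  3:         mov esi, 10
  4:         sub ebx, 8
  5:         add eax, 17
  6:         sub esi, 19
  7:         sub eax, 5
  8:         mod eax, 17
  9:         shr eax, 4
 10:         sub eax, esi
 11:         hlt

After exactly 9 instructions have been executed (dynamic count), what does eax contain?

ebx=10
eax=18
esi=10
ebx=10-8=2
eax=18+17=35
esi=10-19=-9
eax=35-5=30
eax=30%17=13
eax=13>>4=0
After step 9: eax = 0.

0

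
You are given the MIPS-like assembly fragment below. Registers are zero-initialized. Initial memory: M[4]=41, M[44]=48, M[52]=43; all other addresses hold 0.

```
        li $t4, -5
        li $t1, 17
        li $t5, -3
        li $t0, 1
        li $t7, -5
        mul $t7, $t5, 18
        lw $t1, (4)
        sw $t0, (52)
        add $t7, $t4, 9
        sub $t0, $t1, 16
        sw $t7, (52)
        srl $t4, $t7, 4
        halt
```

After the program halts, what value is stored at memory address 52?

4

after li $t4, -5: $t4=-5
after li $t1, 17: $t1=17
after li $t5, -3: $t5=-3
after li $t0, 1: $t0=1
after li $t7, -5: $t7=-5
after mul $t7, $t5, 18: $t7=(-3)*18=-54
after lw $t1, (4): $t1=M[4]=41
sw $t0, (52) → M[52]=1
after add $t7, $t4, 9: $t7=(-5)+9=4
after sub $t0, $t1, 16: $t0=41-16=25
sw $t7, (52) → M[52]=4
after srl $t4, $t7, 4: $t4=4>>4=0
halt.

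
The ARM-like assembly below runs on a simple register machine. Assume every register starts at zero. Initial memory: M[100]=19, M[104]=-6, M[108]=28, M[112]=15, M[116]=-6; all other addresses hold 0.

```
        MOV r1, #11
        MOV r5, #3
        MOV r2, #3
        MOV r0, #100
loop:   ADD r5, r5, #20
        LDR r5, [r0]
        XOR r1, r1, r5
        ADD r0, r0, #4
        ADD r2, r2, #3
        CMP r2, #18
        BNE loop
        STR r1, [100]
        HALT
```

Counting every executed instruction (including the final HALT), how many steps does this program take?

41

r1=11
r5=3
r2=3
r0=100
r5=3+20=23
r5=M[100]=19
r1=11^19=24
r0=100+4=104
r2=3+3=6
CMP r2, #18  (cmp 6,18)
BNE loop: taken
r5=19+20=39
r5=M[104]=-6
r1=24^(-6)=-30
r0=104+4=108
r2=6+3=9
CMP r2, #18  (cmp 9,18)
BNE loop: taken
r5=(-6)+20=14
r5=M[108]=28
r1=(-30)^28=-2
r0=108+4=112
r2=9+3=12
CMP r2, #18  (cmp 12,18)
BNE loop: taken
r5=28+20=48
r5=M[112]=15
r1=(-2)^15=-15
r0=112+4=116
r2=12+3=15
CMP r2, #18  (cmp 15,18)
BNE loop: taken
r5=15+20=35
r5=M[116]=-6
r1=(-15)^(-6)=11
r0=116+4=120
r2=15+3=18
CMP r2, #18  (cmp 18,18)
BNE loop: not taken
STR r1, [100] → M[100]=11
halt.
Total executed instructions: 41.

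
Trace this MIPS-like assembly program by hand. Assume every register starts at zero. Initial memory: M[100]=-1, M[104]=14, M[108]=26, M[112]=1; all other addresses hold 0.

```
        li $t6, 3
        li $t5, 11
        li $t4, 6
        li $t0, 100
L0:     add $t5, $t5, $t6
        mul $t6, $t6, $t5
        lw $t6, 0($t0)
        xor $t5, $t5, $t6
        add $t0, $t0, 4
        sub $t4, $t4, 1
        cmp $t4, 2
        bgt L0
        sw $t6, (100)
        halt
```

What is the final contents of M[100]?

$t6=3
$t5=11
$t4=6
$t0=100
$t5=11+3=14
$t6=3*14=42
$t6=M[100]=-1
$t5=14^(-1)=-15
$t0=100+4=104
$t4=6-1=5
cmp $t4, 2  (cmp 5,2)
bgt L0: taken
$t5=(-15)+(-1)=-16
$t6=(-1)*(-16)=16
$t6=M[104]=14
$t5=(-16)^14=-2
$t0=104+4=108
$t4=5-1=4
cmp $t4, 2  (cmp 4,2)
bgt L0: taken
$t5=(-2)+14=12
$t6=14*12=168
$t6=M[108]=26
$t5=12^26=22
$t0=108+4=112
$t4=4-1=3
cmp $t4, 2  (cmp 3,2)
bgt L0: taken
$t5=22+26=48
$t6=26*48=1248
$t6=M[112]=1
$t5=48^1=49
$t0=112+4=116
$t4=3-1=2
cmp $t4, 2  (cmp 2,2)
bgt L0: not taken
sw $t6, (100) → M[100]=1
halt.

1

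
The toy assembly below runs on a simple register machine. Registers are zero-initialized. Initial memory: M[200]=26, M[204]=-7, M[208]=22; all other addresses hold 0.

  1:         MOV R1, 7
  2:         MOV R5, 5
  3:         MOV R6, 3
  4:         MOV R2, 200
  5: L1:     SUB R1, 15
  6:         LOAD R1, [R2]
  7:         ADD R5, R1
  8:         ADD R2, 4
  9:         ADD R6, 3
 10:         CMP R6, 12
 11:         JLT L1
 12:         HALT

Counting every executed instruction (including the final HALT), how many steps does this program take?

26

MOV R1, 7 → R1=7
MOV R5, 5 → R5=5
MOV R6, 3 → R6=3
MOV R2, 200 → R2=200
SUB R1, 15 → R1=7-15=-8
LOAD R1, [R2] → R1=M[200]=26
ADD R5, R1 → R5=5+26=31
ADD R2, 4 → R2=200+4=204
ADD R6, 3 → R6=3+3=6
CMP R6, 12  (cmp 6,12)
JLT L1: taken
SUB R1, 15 → R1=26-15=11
LOAD R1, [R2] → R1=M[204]=-7
ADD R5, R1 → R5=31+(-7)=24
ADD R2, 4 → R2=204+4=208
ADD R6, 3 → R6=6+3=9
CMP R6, 12  (cmp 9,12)
JLT L1: taken
SUB R1, 15 → R1=(-7)-15=-22
LOAD R1, [R2] → R1=M[208]=22
ADD R5, R1 → R5=24+22=46
ADD R2, 4 → R2=208+4=212
ADD R6, 3 → R6=9+3=12
CMP R6, 12  (cmp 12,12)
JLT L1: not taken
halt.
Total executed instructions: 26.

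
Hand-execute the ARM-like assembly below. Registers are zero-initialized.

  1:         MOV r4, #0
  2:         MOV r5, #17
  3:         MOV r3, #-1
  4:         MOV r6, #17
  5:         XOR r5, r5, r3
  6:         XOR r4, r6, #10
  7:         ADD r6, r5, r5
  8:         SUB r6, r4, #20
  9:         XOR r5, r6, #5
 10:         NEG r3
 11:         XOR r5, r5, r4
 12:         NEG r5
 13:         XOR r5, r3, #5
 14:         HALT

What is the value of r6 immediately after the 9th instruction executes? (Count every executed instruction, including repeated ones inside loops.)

MOV r4, #0 → r4=0
MOV r5, #17 → r5=17
MOV r3, #-1 → r3=-1
MOV r6, #17 → r6=17
XOR r5, r5, r3 → r5=17^(-1)=-18
XOR r4, r6, #10 → r4=17^10=27
ADD r6, r5, r5 → r6=(-18)+(-18)=-36
SUB r6, r4, #20 → r6=27-20=7
XOR r5, r6, #5 → r5=7^5=2
After step 9: r6 = 7.

7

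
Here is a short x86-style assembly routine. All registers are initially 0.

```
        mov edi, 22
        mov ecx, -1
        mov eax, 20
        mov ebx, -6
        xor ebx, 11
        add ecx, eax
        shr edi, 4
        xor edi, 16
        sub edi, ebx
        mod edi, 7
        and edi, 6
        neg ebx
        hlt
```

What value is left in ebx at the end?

edi=22
ecx=-1
eax=20
ebx=-6
ebx=(-6)^11=-15
ecx=(-1)+20=19
edi=22>>4=1
edi=1^16=17
edi=17-(-15)=32
edi=32%7=4
edi=4&6=4
ebx=-(-15)=15
halt.

15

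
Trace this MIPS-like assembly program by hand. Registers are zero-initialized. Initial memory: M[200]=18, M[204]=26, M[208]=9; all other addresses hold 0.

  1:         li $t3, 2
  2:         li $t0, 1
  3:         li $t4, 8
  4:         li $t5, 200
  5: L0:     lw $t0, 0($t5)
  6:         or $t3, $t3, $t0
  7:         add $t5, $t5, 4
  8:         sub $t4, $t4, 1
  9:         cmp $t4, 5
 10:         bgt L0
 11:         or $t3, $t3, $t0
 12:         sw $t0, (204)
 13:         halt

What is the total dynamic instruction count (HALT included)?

25

after li $t3, 2: $t3=2
after li $t0, 1: $t0=1
after li $t4, 8: $t4=8
after li $t5, 200: $t5=200
after lw $t0, 0($t5): $t0=M[200]=18
after or $t3, $t3, $t0: $t3=2|18=18
after add $t5, $t5, 4: $t5=200+4=204
after sub $t4, $t4, 1: $t4=8-1=7
cmp $t4, 5  (cmp 7,5)
bgt L0: taken
after lw $t0, 0($t5): $t0=M[204]=26
after or $t3, $t3, $t0: $t3=18|26=26
after add $t5, $t5, 4: $t5=204+4=208
after sub $t4, $t4, 1: $t4=7-1=6
cmp $t4, 5  (cmp 6,5)
bgt L0: taken
after lw $t0, 0($t5): $t0=M[208]=9
after or $t3, $t3, $t0: $t3=26|9=27
after add $t5, $t5, 4: $t5=208+4=212
after sub $t4, $t4, 1: $t4=6-1=5
cmp $t4, 5  (cmp 5,5)
bgt L0: not taken
after or $t3, $t3, $t0: $t3=27|9=27
sw $t0, (204) → M[204]=9
halt.
Total executed instructions: 25.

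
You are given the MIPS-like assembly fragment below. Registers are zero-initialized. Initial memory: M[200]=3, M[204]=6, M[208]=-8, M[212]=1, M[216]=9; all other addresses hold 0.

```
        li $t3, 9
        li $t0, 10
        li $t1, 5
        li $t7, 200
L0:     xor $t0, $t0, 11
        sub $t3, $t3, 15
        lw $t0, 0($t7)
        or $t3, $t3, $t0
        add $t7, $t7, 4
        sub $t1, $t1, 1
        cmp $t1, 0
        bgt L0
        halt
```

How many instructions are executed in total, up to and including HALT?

45

after li $t3, 9: $t3=9
after li $t0, 10: $t0=10
after li $t1, 5: $t1=5
after li $t7, 200: $t7=200
after xor $t0, $t0, 11: $t0=10^11=1
after sub $t3, $t3, 15: $t3=9-15=-6
after lw $t0, 0($t7): $t0=M[200]=3
after or $t3, $t3, $t0: $t3=(-6)|3=-5
after add $t7, $t7, 4: $t7=200+4=204
after sub $t1, $t1, 1: $t1=5-1=4
cmp $t1, 0  (cmp 4,0)
bgt L0: taken
after xor $t0, $t0, 11: $t0=3^11=8
after sub $t3, $t3, 15: $t3=(-5)-15=-20
after lw $t0, 0($t7): $t0=M[204]=6
after or $t3, $t3, $t0: $t3=(-20)|6=-18
after add $t7, $t7, 4: $t7=204+4=208
after sub $t1, $t1, 1: $t1=4-1=3
cmp $t1, 0  (cmp 3,0)
bgt L0: taken
after xor $t0, $t0, 11: $t0=6^11=13
after sub $t3, $t3, 15: $t3=(-18)-15=-33
after lw $t0, 0($t7): $t0=M[208]=-8
after or $t3, $t3, $t0: $t3=(-33)|(-8)=-1
after add $t7, $t7, 4: $t7=208+4=212
after sub $t1, $t1, 1: $t1=3-1=2
cmp $t1, 0  (cmp 2,0)
bgt L0: taken
after xor $t0, $t0, 11: $t0=(-8)^11=-13
after sub $t3, $t3, 15: $t3=(-1)-15=-16
after lw $t0, 0($t7): $t0=M[212]=1
after or $t3, $t3, $t0: $t3=(-16)|1=-15
after add $t7, $t7, 4: $t7=212+4=216
after sub $t1, $t1, 1: $t1=2-1=1
cmp $t1, 0  (cmp 1,0)
bgt L0: taken
after xor $t0, $t0, 11: $t0=1^11=10
after sub $t3, $t3, 15: $t3=(-15)-15=-30
after lw $t0, 0($t7): $t0=M[216]=9
after or $t3, $t3, $t0: $t3=(-30)|9=-21
after add $t7, $t7, 4: $t7=216+4=220
after sub $t1, $t1, 1: $t1=1-1=0
cmp $t1, 0  (cmp 0,0)
bgt L0: not taken
halt.
Total executed instructions: 45.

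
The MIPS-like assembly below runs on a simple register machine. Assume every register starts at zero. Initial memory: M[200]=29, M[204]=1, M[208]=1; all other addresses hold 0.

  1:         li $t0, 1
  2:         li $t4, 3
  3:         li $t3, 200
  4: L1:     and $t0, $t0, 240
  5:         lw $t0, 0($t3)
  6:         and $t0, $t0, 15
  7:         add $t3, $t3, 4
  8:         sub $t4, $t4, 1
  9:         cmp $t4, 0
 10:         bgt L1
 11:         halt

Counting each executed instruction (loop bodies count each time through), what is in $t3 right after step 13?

204

after li $t0, 1: $t0=1
after li $t4, 3: $t4=3
after li $t3, 200: $t3=200
after and $t0, $t0, 240: $t0=1&240=0
after lw $t0, 0($t3): $t0=M[200]=29
after and $t0, $t0, 15: $t0=29&15=13
after add $t3, $t3, 4: $t3=200+4=204
after sub $t4, $t4, 1: $t4=3-1=2
cmp $t4, 0  (cmp 2,0)
bgt L1: taken
after and $t0, $t0, 240: $t0=13&240=0
after lw $t0, 0($t3): $t0=M[204]=1
after and $t0, $t0, 15: $t0=1&15=1
After step 13: $t3 = 204.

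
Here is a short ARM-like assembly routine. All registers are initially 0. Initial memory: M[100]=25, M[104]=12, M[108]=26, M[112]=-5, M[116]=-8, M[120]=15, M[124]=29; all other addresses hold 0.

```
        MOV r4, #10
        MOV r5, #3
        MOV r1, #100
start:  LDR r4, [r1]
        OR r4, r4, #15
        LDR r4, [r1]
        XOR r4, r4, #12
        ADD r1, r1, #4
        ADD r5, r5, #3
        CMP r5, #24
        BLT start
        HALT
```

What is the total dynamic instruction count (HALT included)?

60

r4=10
r5=3
r1=100
r4=M[100]=25
r4=25|15=31
r4=M[100]=25
r4=25^12=21
r1=100+4=104
r5=3+3=6
CMP r5, #24  (cmp 6,24)
BLT start: taken
r4=M[104]=12
r4=12|15=15
r4=M[104]=12
r4=12^12=0
r1=104+4=108
r5=6+3=9
CMP r5, #24  (cmp 9,24)
BLT start: taken
r4=M[108]=26
r4=26|15=31
r4=M[108]=26
r4=26^12=22
r1=108+4=112
r5=9+3=12
CMP r5, #24  (cmp 12,24)
BLT start: taken
r4=M[112]=-5
r4=(-5)|15=-1
r4=M[112]=-5
r4=(-5)^12=-9
r1=112+4=116
r5=12+3=15
CMP r5, #24  (cmp 15,24)
BLT start: taken
r4=M[116]=-8
r4=(-8)|15=-1
r4=M[116]=-8
r4=(-8)^12=-12
r1=116+4=120
r5=15+3=18
CMP r5, #24  (cmp 18,24)
BLT start: taken
r4=M[120]=15
r4=15|15=15
r4=M[120]=15
r4=15^12=3
r1=120+4=124
r5=18+3=21
CMP r5, #24  (cmp 21,24)
BLT start: taken
r4=M[124]=29
r4=29|15=31
r4=M[124]=29
r4=29^12=17
r1=124+4=128
r5=21+3=24
CMP r5, #24  (cmp 24,24)
BLT start: not taken
halt.
Total executed instructions: 60.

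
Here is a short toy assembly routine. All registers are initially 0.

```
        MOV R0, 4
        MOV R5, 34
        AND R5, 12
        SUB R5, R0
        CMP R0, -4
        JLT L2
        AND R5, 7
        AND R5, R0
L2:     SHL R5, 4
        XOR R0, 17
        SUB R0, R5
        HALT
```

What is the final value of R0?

-43

R0=4
R5=34
R5=34&12=0
R5=0-4=-4
CMP R0, -4  (cmp 4,-4)
JLT L2: not taken
R5=(-4)&7=4
R5=4&4=4
R5=4<<4=64
R0=4^17=21
R0=21-64=-43
halt.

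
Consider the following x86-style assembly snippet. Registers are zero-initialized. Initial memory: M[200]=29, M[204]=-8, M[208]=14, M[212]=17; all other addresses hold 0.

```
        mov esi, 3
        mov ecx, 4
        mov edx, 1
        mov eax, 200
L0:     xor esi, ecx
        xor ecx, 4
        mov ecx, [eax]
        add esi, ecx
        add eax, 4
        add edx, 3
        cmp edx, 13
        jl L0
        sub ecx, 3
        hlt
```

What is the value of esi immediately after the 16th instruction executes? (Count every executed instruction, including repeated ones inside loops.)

after mov esi, 3: esi=3
after mov ecx, 4: ecx=4
after mov edx, 1: edx=1
after mov eax, 200: eax=200
after xor esi, ecx: esi=3^4=7
after xor ecx, 4: ecx=4^4=0
after mov ecx, [eax]: ecx=M[200]=29
after add esi, ecx: esi=7+29=36
after add eax, 4: eax=200+4=204
after add edx, 3: edx=1+3=4
cmp edx, 13  (cmp 4,13)
jl L0: taken
after xor esi, ecx: esi=36^29=57
after xor ecx, 4: ecx=29^4=25
after mov ecx, [eax]: ecx=M[204]=-8
after add esi, ecx: esi=57+(-8)=49
After step 16: esi = 49.

49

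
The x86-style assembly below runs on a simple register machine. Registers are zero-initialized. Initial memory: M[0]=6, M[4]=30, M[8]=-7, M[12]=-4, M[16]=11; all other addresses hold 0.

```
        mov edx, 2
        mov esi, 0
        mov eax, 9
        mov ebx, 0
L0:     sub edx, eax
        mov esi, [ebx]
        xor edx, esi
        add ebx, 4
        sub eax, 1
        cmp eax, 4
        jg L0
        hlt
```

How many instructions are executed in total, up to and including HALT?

40

after mov edx, 2: edx=2
after mov esi, 0: esi=0
after mov eax, 9: eax=9
after mov ebx, 0: ebx=0
after sub edx, eax: edx=2-9=-7
after mov esi, [ebx]: esi=M[0]=6
after xor edx, esi: edx=(-7)^6=-1
after add ebx, 4: ebx=0+4=4
after sub eax, 1: eax=9-1=8
cmp eax, 4  (cmp 8,4)
jg L0: taken
after sub edx, eax: edx=(-1)-8=-9
after mov esi, [ebx]: esi=M[4]=30
after xor edx, esi: edx=(-9)^30=-23
after add ebx, 4: ebx=4+4=8
after sub eax, 1: eax=8-1=7
cmp eax, 4  (cmp 7,4)
jg L0: taken
after sub edx, eax: edx=(-23)-7=-30
after mov esi, [ebx]: esi=M[8]=-7
after xor edx, esi: edx=(-30)^(-7)=27
after add ebx, 4: ebx=8+4=12
after sub eax, 1: eax=7-1=6
cmp eax, 4  (cmp 6,4)
jg L0: taken
after sub edx, eax: edx=27-6=21
after mov esi, [ebx]: esi=M[12]=-4
after xor edx, esi: edx=21^(-4)=-23
after add ebx, 4: ebx=12+4=16
after sub eax, 1: eax=6-1=5
cmp eax, 4  (cmp 5,4)
jg L0: taken
after sub edx, eax: edx=(-23)-5=-28
after mov esi, [ebx]: esi=M[16]=11
after xor edx, esi: edx=(-28)^11=-17
after add ebx, 4: ebx=16+4=20
after sub eax, 1: eax=5-1=4
cmp eax, 4  (cmp 4,4)
jg L0: not taken
halt.
Total executed instructions: 40.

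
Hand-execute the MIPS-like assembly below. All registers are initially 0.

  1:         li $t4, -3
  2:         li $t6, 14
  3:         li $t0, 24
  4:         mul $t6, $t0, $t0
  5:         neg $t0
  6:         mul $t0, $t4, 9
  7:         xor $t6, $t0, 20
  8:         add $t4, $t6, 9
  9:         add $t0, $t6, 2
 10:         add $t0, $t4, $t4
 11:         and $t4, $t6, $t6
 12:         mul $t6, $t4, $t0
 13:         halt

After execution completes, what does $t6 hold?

li $t4, -3 → $t4=-3
li $t6, 14 → $t6=14
li $t0, 24 → $t0=24
mul $t6, $t0, $t0 → $t6=24*24=576
neg $t0 → $t0=-(24)=-24
mul $t0, $t4, 9 → $t0=(-3)*9=-27
xor $t6, $t0, 20 → $t6=(-27)^20=-15
add $t4, $t6, 9 → $t4=(-15)+9=-6
add $t0, $t6, 2 → $t0=(-15)+2=-13
add $t0, $t4, $t4 → $t0=(-6)+(-6)=-12
and $t4, $t6, $t6 → $t4=(-15)&(-15)=-15
mul $t6, $t4, $t0 → $t6=(-15)*(-12)=180
halt.

180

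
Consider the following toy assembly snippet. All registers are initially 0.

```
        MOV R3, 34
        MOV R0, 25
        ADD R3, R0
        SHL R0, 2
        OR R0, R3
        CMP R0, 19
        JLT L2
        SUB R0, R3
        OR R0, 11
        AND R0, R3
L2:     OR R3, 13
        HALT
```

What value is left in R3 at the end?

R3=34
R0=25
R3=34+25=59
R0=25<<2=100
R0=100|59=127
CMP R0, 19  (cmp 127,19)
JLT L2: not taken
R0=127-59=68
R0=68|11=79
R0=79&59=11
R3=59|13=63
halt.

63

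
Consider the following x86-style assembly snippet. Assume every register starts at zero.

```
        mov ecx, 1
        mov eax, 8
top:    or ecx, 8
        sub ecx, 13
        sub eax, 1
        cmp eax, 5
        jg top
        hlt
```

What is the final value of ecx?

after mov ecx, 1: ecx=1
after mov eax, 8: eax=8
after or ecx, 8: ecx=1|8=9
after sub ecx, 13: ecx=9-13=-4
after sub eax, 1: eax=8-1=7
cmp eax, 5  (cmp 7,5)
jg top: taken
after or ecx, 8: ecx=(-4)|8=-4
after sub ecx, 13: ecx=(-4)-13=-17
after sub eax, 1: eax=7-1=6
cmp eax, 5  (cmp 6,5)
jg top: taken
after or ecx, 8: ecx=(-17)|8=-17
after sub ecx, 13: ecx=(-17)-13=-30
after sub eax, 1: eax=6-1=5
cmp eax, 5  (cmp 5,5)
jg top: not taken
halt.

-30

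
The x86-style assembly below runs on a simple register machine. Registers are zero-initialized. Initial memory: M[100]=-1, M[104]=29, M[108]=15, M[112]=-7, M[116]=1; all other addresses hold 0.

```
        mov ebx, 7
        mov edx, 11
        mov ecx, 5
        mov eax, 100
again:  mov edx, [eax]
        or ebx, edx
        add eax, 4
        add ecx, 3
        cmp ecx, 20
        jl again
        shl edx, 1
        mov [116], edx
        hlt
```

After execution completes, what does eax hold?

after mov ebx, 7: ebx=7
after mov edx, 11: edx=11
after mov ecx, 5: ecx=5
after mov eax, 100: eax=100
after mov edx, [eax]: edx=M[100]=-1
after or ebx, edx: ebx=7|(-1)=-1
after add eax, 4: eax=100+4=104
after add ecx, 3: ecx=5+3=8
cmp ecx, 20  (cmp 8,20)
jl again: taken
after mov edx, [eax]: edx=M[104]=29
after or ebx, edx: ebx=(-1)|29=-1
after add eax, 4: eax=104+4=108
after add ecx, 3: ecx=8+3=11
cmp ecx, 20  (cmp 11,20)
jl again: taken
after mov edx, [eax]: edx=M[108]=15
after or ebx, edx: ebx=(-1)|15=-1
after add eax, 4: eax=108+4=112
after add ecx, 3: ecx=11+3=14
cmp ecx, 20  (cmp 14,20)
jl again: taken
after mov edx, [eax]: edx=M[112]=-7
after or ebx, edx: ebx=(-1)|(-7)=-1
after add eax, 4: eax=112+4=116
after add ecx, 3: ecx=14+3=17
cmp ecx, 20  (cmp 17,20)
jl again: taken
after mov edx, [eax]: edx=M[116]=1
after or ebx, edx: ebx=(-1)|1=-1
after add eax, 4: eax=116+4=120
after add ecx, 3: ecx=17+3=20
cmp ecx, 20  (cmp 20,20)
jl again: not taken
after shl edx, 1: edx=1<<1=2
mov [116], edx → M[116]=2
halt.

120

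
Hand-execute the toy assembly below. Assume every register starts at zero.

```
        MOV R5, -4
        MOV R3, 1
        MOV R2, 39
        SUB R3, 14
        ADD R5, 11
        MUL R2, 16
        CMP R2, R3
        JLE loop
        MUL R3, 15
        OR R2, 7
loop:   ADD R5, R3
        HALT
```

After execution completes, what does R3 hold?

MOV R5, -4 → R5=-4
MOV R3, 1 → R3=1
MOV R2, 39 → R2=39
SUB R3, 14 → R3=1-14=-13
ADD R5, 11 → R5=(-4)+11=7
MUL R2, 16 → R2=39*16=624
CMP R2, R3  (cmp 624,-13)
JLE loop: not taken
MUL R3, 15 → R3=(-13)*15=-195
OR R2, 7 → R2=624|7=631
ADD R5, R3 → R5=7+(-195)=-188
halt.

-195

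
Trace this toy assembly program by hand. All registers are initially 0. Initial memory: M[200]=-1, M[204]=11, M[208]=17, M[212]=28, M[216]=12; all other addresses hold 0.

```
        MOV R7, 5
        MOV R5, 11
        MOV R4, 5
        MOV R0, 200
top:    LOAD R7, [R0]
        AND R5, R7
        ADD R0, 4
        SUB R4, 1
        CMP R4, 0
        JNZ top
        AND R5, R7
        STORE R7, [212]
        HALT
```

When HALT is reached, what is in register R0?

R7=5
R5=11
R4=5
R0=200
R7=M[200]=-1
R5=11&(-1)=11
R0=200+4=204
R4=5-1=4
CMP R4, 0  (cmp 4,0)
JNZ top: taken
R7=M[204]=11
R5=11&11=11
R0=204+4=208
R4=4-1=3
CMP R4, 0  (cmp 3,0)
JNZ top: taken
R7=M[208]=17
R5=11&17=1
R0=208+4=212
R4=3-1=2
CMP R4, 0  (cmp 2,0)
JNZ top: taken
R7=M[212]=28
R5=1&28=0
R0=212+4=216
R4=2-1=1
CMP R4, 0  (cmp 1,0)
JNZ top: taken
R7=M[216]=12
R5=0&12=0
R0=216+4=220
R4=1-1=0
CMP R4, 0  (cmp 0,0)
JNZ top: not taken
R5=0&12=0
STORE R7, [212] → M[212]=12
halt.

220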